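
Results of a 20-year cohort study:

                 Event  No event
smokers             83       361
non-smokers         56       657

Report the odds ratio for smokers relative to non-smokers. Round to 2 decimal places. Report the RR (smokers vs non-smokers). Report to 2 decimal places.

OR = (83 × 657) / (361 × 56) = 54531/20216 ≈ 2.70
risk, smokers = 83/444 = 0.1869
risk, non-smokers = 56/713 = 0.0785
RR = 0.1869 / 0.0785 = 2.38

OR = 2.70; RR = 2.38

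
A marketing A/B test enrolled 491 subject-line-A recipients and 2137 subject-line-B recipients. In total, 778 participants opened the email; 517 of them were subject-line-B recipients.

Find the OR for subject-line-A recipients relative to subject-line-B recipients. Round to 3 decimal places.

subject-line-A recipients with the outcome: 778 − 517 = 261
subject-line-A recipients without the outcome: 491 − 261 = 230
subject-line-B recipients without the outcome: 2137 − 517 = 1620
odds, subject-line-A recipients = 261/230 = 1.1348
odds, subject-line-B recipients = 517/1620 = 0.3191
OR = 1.1348 / 0.3191 = 3.556

OR ≈ 3.556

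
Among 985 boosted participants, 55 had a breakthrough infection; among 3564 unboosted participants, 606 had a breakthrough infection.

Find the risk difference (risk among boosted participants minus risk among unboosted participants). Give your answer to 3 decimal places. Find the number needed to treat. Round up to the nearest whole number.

RD = -0.114; NNT = 9

risk, boosted participants = 55/985 = 0.0558
risk, unboosted participants = 606/3564 = 0.1700
risk difference = 0.0558 − 0.1700 = -0.114
absolute risk difference = 0.114196
1 / 0.114196 = 8.757 → round up → 9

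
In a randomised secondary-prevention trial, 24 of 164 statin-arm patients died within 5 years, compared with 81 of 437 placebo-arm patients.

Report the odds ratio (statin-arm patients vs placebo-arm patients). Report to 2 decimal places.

OR = (24 × 356) / (140 × 81) = 8544/11340 ≈ 0.75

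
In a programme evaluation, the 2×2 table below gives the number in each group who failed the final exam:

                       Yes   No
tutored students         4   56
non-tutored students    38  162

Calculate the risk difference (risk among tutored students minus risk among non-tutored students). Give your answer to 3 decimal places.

risk, tutored students = 4/60 = 0.0667
risk, non-tutored students = 38/200 = 0.1900
risk difference = 0.0667 − 0.1900 = -0.123

RD = -0.123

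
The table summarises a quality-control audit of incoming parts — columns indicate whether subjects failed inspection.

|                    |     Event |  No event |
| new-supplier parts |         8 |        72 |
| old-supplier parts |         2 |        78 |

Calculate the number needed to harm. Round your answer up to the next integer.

risk, new-supplier parts = 8/80 = 0.100000
risk, old-supplier parts = 2/80 = 0.025000
absolute risk difference = 0.075000
1 / 0.075000 = 13.333 → round up → 14

NNH = 14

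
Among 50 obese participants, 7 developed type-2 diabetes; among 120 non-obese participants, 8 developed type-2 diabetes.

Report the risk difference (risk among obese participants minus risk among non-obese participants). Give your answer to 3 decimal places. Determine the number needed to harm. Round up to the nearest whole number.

risk, obese participants = 7/50 = 0.1400
risk, non-obese participants = 8/120 = 0.0667
risk difference = 0.1400 − 0.0667 = 0.073
absolute risk difference = 0.073333
1 / 0.073333 = 13.636 → round up → 14

RD = 0.073; NNH = 14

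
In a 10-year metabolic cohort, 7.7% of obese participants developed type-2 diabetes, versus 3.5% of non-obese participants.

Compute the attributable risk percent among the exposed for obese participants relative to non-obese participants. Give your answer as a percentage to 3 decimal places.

AR% = (0.07700 − 0.03500) / 0.07700 = 0.5455 → 54.545%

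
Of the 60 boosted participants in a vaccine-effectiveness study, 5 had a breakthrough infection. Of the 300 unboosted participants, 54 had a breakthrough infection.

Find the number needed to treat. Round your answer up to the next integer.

risk, boosted participants = 5/60 = 0.083333
risk, unboosted participants = 54/300 = 0.180000
absolute risk difference = 0.096667
1 / 0.096667 = 10.345 → round up → 11

11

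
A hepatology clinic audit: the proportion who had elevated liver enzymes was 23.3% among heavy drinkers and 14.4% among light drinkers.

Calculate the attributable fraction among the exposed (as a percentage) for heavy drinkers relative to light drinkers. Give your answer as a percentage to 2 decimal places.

AR% = (0.2330 − 0.1440) / 0.2330 = 0.3820 → 38.20%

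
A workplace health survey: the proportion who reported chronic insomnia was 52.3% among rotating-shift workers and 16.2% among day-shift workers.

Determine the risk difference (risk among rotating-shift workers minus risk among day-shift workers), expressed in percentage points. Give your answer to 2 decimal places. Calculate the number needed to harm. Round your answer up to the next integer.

risk difference = 0.5230 − 0.1620 = 0.3610 → 36.10 percentage points
absolute risk difference = 0.361000
1 / 0.361000 = 2.770 → round up → 3

RD = 36.10; NNH = 3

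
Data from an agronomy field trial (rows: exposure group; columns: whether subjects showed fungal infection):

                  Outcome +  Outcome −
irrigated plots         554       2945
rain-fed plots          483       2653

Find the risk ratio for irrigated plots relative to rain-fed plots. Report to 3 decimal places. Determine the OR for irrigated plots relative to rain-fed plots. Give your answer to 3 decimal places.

risk, irrigated plots = 554/3499 = 0.1583
risk, rain-fed plots = 483/3136 = 0.1540
RR = 0.1583 / 0.1540 = 1.028
odds, irrigated plots = 554/2945 = 0.1881
odds, rain-fed plots = 483/2653 = 0.1821
OR = 0.1881 / 0.1821 = 1.033

RR = 1.028; OR = 1.033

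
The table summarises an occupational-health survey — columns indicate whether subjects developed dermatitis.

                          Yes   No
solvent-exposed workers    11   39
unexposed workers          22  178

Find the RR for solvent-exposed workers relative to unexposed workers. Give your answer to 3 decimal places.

2.000

risk, solvent-exposed workers = 11/50 = 0.2200
risk, unexposed workers = 22/200 = 0.1100
RR = 0.2200 / 0.1100 = 2.000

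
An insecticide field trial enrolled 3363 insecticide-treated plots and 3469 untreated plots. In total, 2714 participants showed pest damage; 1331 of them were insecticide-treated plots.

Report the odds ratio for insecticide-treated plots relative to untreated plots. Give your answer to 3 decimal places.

insecticide-treated plots without the outcome: 3363 − 1331 = 2032
untreated plots with the outcome: 2714 − 1331 = 1383
untreated plots without the outcome: 3469 − 1383 = 2086
OR = (1331 × 2086) / (2032 × 1383) = 2776466/2810256 ≈ 0.988

OR ≈ 0.988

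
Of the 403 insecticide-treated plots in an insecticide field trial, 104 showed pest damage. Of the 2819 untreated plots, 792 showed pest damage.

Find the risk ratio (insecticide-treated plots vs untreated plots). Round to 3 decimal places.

risk, insecticide-treated plots = 104/403 = 0.2581
risk, untreated plots = 792/2819 = 0.2810
RR = 0.2581 / 0.2810 = 0.919

RR: 0.919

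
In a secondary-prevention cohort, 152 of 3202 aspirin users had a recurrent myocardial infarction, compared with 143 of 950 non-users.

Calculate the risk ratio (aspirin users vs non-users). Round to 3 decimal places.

RR = 0.315

risk, aspirin users = 152/3202 = 0.04747
risk, non-users = 143/950 = 0.15053
RR = 0.04747 / 0.15053 = 0.315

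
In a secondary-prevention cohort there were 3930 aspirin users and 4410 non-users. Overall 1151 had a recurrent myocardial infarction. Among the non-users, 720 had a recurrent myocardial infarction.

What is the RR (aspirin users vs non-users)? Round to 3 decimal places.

0.672

aspirin users with the outcome: 1151 − 720 = 431
aspirin users without the outcome: 3930 − 431 = 3499
non-users without the outcome: 4410 − 720 = 3690
risk, aspirin users = 431/3930 = 0.1097
risk, non-users = 720/4410 = 0.1633
RR = 0.1097 / 0.1633 = 0.672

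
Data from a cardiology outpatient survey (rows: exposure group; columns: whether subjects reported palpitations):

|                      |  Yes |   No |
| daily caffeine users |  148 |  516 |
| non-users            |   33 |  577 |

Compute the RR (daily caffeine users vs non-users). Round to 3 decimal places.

4.120

risk, daily caffeine users = 148/664 = 0.2229
risk, non-users = 33/610 = 0.0541
RR = 0.2229 / 0.0541 = 4.120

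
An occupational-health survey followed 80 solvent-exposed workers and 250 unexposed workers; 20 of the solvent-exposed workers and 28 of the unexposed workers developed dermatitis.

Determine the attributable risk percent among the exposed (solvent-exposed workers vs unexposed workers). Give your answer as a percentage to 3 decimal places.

AR%: 55.200%

risk, solvent-exposed workers = 20/80 = 0.2500
risk, unexposed workers = 28/250 = 0.1120
AR% = (0.2500 − 0.1120) / 0.2500 = 0.5520 → 55.200%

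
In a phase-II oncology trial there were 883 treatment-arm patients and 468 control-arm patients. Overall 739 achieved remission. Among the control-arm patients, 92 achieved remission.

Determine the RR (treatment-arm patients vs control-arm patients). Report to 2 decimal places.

3.73

treatment-arm patients with the outcome: 739 − 92 = 647
treatment-arm patients without the outcome: 883 − 647 = 236
control-arm patients without the outcome: 468 − 92 = 376
risk, treatment-arm patients = 647/883 = 0.7327
risk, control-arm patients = 92/468 = 0.1966
RR = 0.7327 / 0.1966 = 3.73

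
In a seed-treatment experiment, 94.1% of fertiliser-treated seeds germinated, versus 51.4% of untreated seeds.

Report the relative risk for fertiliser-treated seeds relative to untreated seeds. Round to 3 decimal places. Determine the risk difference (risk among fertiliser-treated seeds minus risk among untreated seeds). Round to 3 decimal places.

RR = 1.831; RD = 0.427

RR = 0.9410 / 0.5140 = 1.831
risk difference = 0.9410 − 0.5140 = 0.427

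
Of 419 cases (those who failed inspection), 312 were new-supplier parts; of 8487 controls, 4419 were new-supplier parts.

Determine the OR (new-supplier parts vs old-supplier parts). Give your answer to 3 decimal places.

OR = (312 × 4068) / (4419 × 107) = 1269216/472833 ≈ 2.684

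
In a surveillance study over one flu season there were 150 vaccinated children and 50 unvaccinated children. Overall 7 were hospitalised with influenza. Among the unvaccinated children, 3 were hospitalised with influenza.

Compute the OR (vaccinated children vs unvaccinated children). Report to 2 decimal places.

OR = 0.43

vaccinated children with the outcome: 7 − 3 = 4
vaccinated children without the outcome: 150 − 4 = 146
unvaccinated children without the outcome: 50 − 3 = 47
odds, vaccinated children = 4/146 = 0.02740
odds, unvaccinated children = 3/47 = 0.06383
OR = 0.02740 / 0.06383 = 0.43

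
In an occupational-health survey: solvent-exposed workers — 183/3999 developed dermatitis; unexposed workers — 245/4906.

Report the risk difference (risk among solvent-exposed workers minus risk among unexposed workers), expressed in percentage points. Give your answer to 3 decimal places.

risk, solvent-exposed workers = 183/3999 = 0.04576
risk, unexposed workers = 245/4906 = 0.04994
risk difference = 0.04576 − 0.04994 = -0.00418 → -0.418 percentage points

-0.418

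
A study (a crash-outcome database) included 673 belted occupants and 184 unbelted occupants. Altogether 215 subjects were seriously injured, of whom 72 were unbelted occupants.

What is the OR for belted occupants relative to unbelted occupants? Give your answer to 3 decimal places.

0.420

belted occupants with the outcome: 215 − 72 = 143
belted occupants without the outcome: 673 − 143 = 530
unbelted occupants without the outcome: 184 − 72 = 112
OR = (143 × 112) / (530 × 72) = 16016/38160 ≈ 0.420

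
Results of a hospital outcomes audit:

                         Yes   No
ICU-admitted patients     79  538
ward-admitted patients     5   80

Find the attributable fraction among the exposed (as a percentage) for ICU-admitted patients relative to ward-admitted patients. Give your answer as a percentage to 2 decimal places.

AR% ≈ 54.06%

risk, ICU-admitted patients = 79/617 = 0.1280
risk, ward-admitted patients = 5/85 = 0.0588
AR% = (0.1280 − 0.0588) / 0.1280 = 0.5406 → 54.06%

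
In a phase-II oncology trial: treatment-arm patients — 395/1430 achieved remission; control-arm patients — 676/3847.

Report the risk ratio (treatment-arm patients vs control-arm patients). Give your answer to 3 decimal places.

risk, treatment-arm patients = 395/1430 = 0.2762
risk, control-arm patients = 676/3847 = 0.1757
RR = 0.2762 / 0.1757 = 1.572

1.572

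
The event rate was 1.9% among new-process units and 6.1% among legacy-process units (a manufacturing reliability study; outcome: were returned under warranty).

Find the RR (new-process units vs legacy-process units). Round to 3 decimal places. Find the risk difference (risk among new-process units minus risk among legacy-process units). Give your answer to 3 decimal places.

RR = 0.01900 / 0.06100 = 0.311
risk difference = 0.01900 − 0.06100 = -0.042

RR = 0.311; RD = -0.042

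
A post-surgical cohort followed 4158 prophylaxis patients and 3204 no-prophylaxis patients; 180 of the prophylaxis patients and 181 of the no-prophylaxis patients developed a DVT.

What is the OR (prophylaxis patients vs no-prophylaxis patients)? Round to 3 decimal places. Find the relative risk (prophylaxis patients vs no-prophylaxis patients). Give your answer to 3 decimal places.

odds, prophylaxis patients = 180/3978 = 0.04525
odds, no-prophylaxis patients = 181/3023 = 0.05987
OR = 0.04525 / 0.05987 = 0.756
risk, prophylaxis patients = 180/4158 = 0.04329
risk, no-prophylaxis patients = 181/3204 = 0.05649
RR = 0.04329 / 0.05649 = 0.766

OR = 0.756; RR = 0.766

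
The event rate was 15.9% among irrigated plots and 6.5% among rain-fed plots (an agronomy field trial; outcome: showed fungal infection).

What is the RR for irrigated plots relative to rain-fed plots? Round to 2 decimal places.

RR = 0.1590 / 0.0650 = 2.45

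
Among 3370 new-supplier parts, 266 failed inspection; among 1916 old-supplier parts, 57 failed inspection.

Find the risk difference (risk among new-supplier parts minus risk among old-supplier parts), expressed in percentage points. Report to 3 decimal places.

risk, new-supplier parts = 266/3370 = 0.07893
risk, old-supplier parts = 57/1916 = 0.02975
risk difference = 0.07893 − 0.02975 = 0.04918 → 4.918 percentage points

RD ≈ 4.918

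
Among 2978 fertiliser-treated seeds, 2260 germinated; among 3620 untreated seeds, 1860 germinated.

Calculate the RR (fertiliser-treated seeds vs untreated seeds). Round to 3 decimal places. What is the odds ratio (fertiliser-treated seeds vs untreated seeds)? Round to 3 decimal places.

risk, fertiliser-treated seeds = 2260/2978 = 0.7589
risk, untreated seeds = 1860/3620 = 0.5138
RR = 0.7589 / 0.5138 = 1.477
odds, fertiliser-treated seeds = 2260/718 = 3.1476
odds, untreated seeds = 1860/1760 = 1.0568
OR = 3.1476 / 1.0568 = 2.978

RR = 1.477; OR = 2.978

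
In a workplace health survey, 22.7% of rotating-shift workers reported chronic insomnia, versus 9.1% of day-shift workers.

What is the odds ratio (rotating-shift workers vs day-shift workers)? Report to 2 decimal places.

2.93

odds, rotating-shift workers = 0.2270/0.7730 = 0.2937
odds, day-shift workers = 0.0910/0.9090 = 0.1001
OR = 0.2937 / 0.1001 = 2.93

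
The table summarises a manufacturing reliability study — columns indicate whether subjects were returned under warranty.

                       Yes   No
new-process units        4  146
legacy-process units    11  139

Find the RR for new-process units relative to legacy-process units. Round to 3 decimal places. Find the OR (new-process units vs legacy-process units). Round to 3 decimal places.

RR = 0.364; OR = 0.346

risk, new-process units = 4/150 = 0.02667
risk, legacy-process units = 11/150 = 0.07333
RR = 0.02667 / 0.07333 = 0.364
OR = (4 × 139) / (146 × 11) = 556/1606 ≈ 0.346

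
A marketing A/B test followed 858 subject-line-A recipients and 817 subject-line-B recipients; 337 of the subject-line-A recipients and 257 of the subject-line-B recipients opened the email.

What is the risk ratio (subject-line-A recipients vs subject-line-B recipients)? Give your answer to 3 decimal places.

1.249

risk, subject-line-A recipients = 337/858 = 0.3928
risk, subject-line-B recipients = 257/817 = 0.3146
RR = 0.3928 / 0.3146 = 1.249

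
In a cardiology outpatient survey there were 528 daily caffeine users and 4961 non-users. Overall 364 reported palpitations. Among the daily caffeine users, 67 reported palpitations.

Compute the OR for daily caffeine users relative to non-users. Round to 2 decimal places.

daily caffeine users without the outcome: 528 − 67 = 461
non-users with the outcome: 364 − 67 = 297
non-users without the outcome: 4961 − 297 = 4664
OR = (67 × 4664) / (461 × 297) = 312488/136917 ≈ 2.28

2.28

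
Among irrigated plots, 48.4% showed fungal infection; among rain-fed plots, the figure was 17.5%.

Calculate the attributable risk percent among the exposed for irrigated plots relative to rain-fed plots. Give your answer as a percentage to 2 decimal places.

AR% = (0.4840 − 0.1750) / 0.4840 = 0.6384 → 63.84%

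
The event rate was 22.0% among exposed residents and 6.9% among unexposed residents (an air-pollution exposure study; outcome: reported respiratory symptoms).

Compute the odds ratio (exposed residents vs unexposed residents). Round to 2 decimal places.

OR: 3.81

odds, exposed residents = 0.2200/0.7800 = 0.2821
odds, unexposed residents = 0.0690/0.9310 = 0.0741
OR = 0.2821 / 0.0741 = 3.81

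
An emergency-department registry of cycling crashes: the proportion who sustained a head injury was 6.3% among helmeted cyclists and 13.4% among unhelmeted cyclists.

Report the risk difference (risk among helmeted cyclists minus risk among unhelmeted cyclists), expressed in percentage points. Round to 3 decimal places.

RD: -7.100

risk difference = 0.0630 − 0.1340 = -0.0710 → -7.100 percentage points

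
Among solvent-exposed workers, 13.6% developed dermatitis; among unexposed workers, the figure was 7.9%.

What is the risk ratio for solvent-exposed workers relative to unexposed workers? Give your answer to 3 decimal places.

RR = 0.1360 / 0.0790 = 1.722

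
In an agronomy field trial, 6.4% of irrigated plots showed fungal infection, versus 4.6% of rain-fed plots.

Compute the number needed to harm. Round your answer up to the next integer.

absolute risk difference = 0.018000
1 / 0.018000 = 55.556 → round up → 56

NNH: 56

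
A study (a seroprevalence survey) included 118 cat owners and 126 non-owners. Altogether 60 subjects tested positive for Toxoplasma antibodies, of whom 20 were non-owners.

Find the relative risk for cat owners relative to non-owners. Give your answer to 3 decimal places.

cat owners with the outcome: 60 − 20 = 40
cat owners without the outcome: 118 − 40 = 78
non-owners without the outcome: 126 − 20 = 106
risk, cat owners = 40/118 = 0.3390
risk, non-owners = 20/126 = 0.1587
RR = 0.3390 / 0.1587 = 2.136

RR: 2.136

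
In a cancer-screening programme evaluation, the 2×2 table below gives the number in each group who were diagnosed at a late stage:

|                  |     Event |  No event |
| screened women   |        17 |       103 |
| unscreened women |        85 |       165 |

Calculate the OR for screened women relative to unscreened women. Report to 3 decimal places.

OR = (17 × 165) / (103 × 85) = 2805/8755 ≈ 0.320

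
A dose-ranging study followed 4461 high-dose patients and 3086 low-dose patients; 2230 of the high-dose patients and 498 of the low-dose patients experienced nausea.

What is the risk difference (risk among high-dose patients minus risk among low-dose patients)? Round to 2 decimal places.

risk, high-dose patients = 2230/4461 = 0.4999
risk, low-dose patients = 498/3086 = 0.1614
risk difference = 0.4999 − 0.1614 = 0.34

0.34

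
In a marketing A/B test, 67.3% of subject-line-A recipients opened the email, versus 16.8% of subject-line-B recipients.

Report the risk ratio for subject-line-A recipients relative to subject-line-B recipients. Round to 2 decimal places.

RR = 0.6730 / 0.1680 = 4.01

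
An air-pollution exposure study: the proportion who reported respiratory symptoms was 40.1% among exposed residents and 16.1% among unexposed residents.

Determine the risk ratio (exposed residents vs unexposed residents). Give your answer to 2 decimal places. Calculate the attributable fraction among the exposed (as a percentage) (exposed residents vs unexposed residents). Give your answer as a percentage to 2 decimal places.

RR = 0.4010 / 0.1610 = 2.49
AR% = (0.4010 − 0.1610) / 0.4010 = 0.5985 → 59.85%

RR = 2.49; AR% = 59.85%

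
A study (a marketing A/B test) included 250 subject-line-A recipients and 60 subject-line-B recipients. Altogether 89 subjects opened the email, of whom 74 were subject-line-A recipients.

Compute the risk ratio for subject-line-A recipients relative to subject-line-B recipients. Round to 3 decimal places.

1.184

subject-line-A recipients without the outcome: 250 − 74 = 176
subject-line-B recipients with the outcome: 89 − 74 = 15
subject-line-B recipients without the outcome: 60 − 15 = 45
risk, subject-line-A recipients = 74/250 = 0.2960
risk, subject-line-B recipients = 15/60 = 0.2500
RR = 0.2960 / 0.2500 = 1.184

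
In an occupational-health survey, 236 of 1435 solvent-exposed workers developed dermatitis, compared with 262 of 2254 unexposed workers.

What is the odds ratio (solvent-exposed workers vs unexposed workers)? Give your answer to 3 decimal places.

OR = (236 × 1992) / (1199 × 262) = 470112/314138 ≈ 1.497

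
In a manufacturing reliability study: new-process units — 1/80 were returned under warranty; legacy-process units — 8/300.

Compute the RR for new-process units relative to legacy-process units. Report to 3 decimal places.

risk, new-process units = 1/80 = 0.01250
risk, legacy-process units = 8/300 = 0.02667
RR = 0.01250 / 0.02667 = 0.469

0.469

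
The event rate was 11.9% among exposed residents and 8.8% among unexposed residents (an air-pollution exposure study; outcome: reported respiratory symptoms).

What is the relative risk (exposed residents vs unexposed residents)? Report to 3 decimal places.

RR = 0.1190 / 0.0880 = 1.352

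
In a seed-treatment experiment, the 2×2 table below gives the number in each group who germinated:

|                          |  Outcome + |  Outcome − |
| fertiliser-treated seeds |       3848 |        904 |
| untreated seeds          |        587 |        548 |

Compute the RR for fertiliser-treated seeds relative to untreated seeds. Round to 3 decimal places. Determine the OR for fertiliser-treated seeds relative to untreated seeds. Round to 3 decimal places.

risk, fertiliser-treated seeds = 3848/4752 = 0.8098
risk, untreated seeds = 587/1135 = 0.5172
RR = 0.8098 / 0.5172 = 1.566
odds, fertiliser-treated seeds = 3848/904 = 4.2566
odds, untreated seeds = 587/548 = 1.0712
OR = 4.2566 / 1.0712 = 3.974

RR = 1.566; OR = 3.974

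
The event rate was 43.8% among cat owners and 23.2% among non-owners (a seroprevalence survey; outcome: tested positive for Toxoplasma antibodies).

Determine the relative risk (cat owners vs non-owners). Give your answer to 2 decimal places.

RR = 0.4380 / 0.2320 = 1.89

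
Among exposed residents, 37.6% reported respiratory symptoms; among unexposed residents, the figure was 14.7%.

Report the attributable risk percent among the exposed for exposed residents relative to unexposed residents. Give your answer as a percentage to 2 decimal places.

AR% = (0.3760 − 0.1470) / 0.3760 = 0.6090 → 60.90%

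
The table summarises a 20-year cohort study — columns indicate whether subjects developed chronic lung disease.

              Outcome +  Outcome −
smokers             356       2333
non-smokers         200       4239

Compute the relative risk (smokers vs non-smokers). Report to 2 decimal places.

RR: 2.94

risk, smokers = 356/2689 = 0.13239
risk, non-smokers = 200/4439 = 0.04506
RR = 0.13239 / 0.04506 = 2.94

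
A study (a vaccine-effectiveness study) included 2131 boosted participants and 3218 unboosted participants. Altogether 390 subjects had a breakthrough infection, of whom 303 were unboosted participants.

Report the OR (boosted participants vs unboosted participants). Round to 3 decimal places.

boosted participants with the outcome: 390 − 303 = 87
boosted participants without the outcome: 2131 − 87 = 2044
unboosted participants without the outcome: 3218 − 303 = 2915
OR = (87 × 2915) / (2044 × 303) = 253605/619332 ≈ 0.409

0.409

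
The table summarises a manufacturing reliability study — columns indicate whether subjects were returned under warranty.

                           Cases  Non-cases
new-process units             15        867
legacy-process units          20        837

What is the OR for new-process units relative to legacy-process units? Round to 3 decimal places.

OR = (15 × 837) / (867 × 20) = 12555/17340 ≈ 0.724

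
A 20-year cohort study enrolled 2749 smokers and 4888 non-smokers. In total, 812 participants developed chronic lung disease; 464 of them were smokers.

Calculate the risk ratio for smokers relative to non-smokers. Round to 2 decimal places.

RR = 2.37

smokers without the outcome: 2749 − 464 = 2285
non-smokers with the outcome: 812 − 464 = 348
non-smokers without the outcome: 4888 − 348 = 4540
risk, smokers = 464/2749 = 0.1688
risk, non-smokers = 348/4888 = 0.0712
RR = 0.1688 / 0.0712 = 2.37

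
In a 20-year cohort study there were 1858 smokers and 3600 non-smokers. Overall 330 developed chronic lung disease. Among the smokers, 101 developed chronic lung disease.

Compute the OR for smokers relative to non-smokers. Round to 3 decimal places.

smokers without the outcome: 1858 − 101 = 1757
non-smokers with the outcome: 330 − 101 = 229
non-smokers without the outcome: 3600 − 229 = 3371
OR = (101 × 3371) / (1757 × 229) = 340471/402353 ≈ 0.846

0.846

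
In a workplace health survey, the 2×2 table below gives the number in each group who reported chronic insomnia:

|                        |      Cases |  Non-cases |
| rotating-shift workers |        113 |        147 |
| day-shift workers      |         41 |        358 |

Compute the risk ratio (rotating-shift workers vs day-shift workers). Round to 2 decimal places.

RR = 4.23

risk, rotating-shift workers = 113/260 = 0.4346
risk, day-shift workers = 41/399 = 0.1028
RR = 0.4346 / 0.1028 = 4.23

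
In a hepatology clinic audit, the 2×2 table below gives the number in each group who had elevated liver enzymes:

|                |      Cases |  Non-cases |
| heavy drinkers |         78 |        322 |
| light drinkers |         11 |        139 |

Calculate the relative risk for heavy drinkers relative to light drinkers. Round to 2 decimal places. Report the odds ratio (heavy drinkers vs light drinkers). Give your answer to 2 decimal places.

RR = 2.66; OR = 3.06

risk, heavy drinkers = 78/400 = 0.1950
risk, light drinkers = 11/150 = 0.0733
RR = 0.1950 / 0.0733 = 2.66
OR = (78 × 139) / (322 × 11) = 10842/3542 ≈ 3.06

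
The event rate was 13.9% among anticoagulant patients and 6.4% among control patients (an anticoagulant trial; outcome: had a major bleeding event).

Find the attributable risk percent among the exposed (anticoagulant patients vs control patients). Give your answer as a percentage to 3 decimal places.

AR% = (0.1390 − 0.0640) / 0.1390 = 0.5396 → 53.957%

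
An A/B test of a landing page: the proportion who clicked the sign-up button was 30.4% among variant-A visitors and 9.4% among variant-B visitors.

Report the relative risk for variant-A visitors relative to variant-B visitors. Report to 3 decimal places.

RR = 0.3040 / 0.0940 = 3.234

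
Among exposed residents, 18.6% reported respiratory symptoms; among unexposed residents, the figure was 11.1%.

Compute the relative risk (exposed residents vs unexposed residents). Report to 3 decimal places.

RR = 0.1860 / 0.1110 = 1.676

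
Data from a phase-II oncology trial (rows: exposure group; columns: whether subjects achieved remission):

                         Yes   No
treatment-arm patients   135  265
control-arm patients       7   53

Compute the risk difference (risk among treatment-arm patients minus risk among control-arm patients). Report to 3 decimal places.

0.221

risk, treatment-arm patients = 135/400 = 0.3375
risk, control-arm patients = 7/60 = 0.1167
risk difference = 0.3375 − 0.1167 = 0.221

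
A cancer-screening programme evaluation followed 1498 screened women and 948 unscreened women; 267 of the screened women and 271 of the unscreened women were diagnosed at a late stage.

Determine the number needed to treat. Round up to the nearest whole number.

10

risk, screened women = 267/1498 = 0.178238
risk, unscreened women = 271/948 = 0.285865
absolute risk difference = 0.107627
1 / 0.107627 = 9.291 → round up → 10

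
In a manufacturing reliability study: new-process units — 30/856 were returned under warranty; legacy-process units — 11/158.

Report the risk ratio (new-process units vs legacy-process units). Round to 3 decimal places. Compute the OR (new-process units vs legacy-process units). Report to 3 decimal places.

risk, new-process units = 30/856 = 0.03505
risk, legacy-process units = 11/158 = 0.06962
RR = 0.03505 / 0.06962 = 0.503
OR = (30 × 147) / (826 × 11) = 4410/9086 ≈ 0.485

RR = 0.503; OR = 0.485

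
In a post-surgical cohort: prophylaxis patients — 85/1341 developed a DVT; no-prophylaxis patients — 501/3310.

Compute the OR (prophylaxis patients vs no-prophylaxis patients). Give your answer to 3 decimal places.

OR ≈ 0.379

odds, prophylaxis patients = 85/1256 = 0.0677
odds, no-prophylaxis patients = 501/2809 = 0.1784
OR = 0.0677 / 0.1784 = 0.379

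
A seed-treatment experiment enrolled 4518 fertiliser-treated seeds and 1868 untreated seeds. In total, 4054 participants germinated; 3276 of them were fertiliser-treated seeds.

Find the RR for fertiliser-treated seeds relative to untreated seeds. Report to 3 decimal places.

1.741

fertiliser-treated seeds without the outcome: 4518 − 3276 = 1242
untreated seeds with the outcome: 4054 − 3276 = 778
untreated seeds without the outcome: 1868 − 778 = 1090
risk, fertiliser-treated seeds = 3276/4518 = 0.7251
risk, untreated seeds = 778/1868 = 0.4165
RR = 0.7251 / 0.4165 = 1.741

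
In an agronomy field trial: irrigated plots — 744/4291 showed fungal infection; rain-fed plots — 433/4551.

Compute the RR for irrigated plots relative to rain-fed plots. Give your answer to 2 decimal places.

RR: 1.82

risk, irrigated plots = 744/4291 = 0.1734
risk, rain-fed plots = 433/4551 = 0.0951
RR = 0.1734 / 0.0951 = 1.82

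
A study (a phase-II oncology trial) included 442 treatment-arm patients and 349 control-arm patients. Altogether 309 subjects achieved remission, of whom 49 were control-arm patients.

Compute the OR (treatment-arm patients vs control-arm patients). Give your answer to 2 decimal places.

8.75

treatment-arm patients with the outcome: 309 − 49 = 260
treatment-arm patients without the outcome: 442 − 260 = 182
control-arm patients without the outcome: 349 − 49 = 300
OR = (260 × 300) / (182 × 49) = 78000/8918 ≈ 8.75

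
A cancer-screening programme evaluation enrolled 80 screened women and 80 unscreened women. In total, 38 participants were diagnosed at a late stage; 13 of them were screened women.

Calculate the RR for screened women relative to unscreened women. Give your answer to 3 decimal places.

RR ≈ 0.520

screened women without the outcome: 80 − 13 = 67
unscreened women with the outcome: 38 − 13 = 25
unscreened women without the outcome: 80 − 25 = 55
risk, screened women = 13/80 = 0.1625
risk, unscreened women = 25/80 = 0.3125
RR = 0.1625 / 0.3125 = 0.520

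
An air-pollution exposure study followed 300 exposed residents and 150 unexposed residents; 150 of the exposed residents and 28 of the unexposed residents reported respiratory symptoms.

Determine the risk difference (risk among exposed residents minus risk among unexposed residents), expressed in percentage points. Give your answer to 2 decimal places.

risk, exposed residents = 150/300 = 0.5000
risk, unexposed residents = 28/150 = 0.1867
risk difference = 0.5000 − 0.1867 = 0.3133 → 31.33 percentage points

31.33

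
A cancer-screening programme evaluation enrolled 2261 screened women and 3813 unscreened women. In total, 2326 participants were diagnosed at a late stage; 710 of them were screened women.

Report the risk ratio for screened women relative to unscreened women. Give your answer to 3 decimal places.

screened women without the outcome: 2261 − 710 = 1551
unscreened women with the outcome: 2326 − 710 = 1616
unscreened women without the outcome: 3813 − 1616 = 2197
risk, screened women = 710/2261 = 0.3140
risk, unscreened women = 1616/3813 = 0.4238
RR = 0.3140 / 0.4238 = 0.741

0.741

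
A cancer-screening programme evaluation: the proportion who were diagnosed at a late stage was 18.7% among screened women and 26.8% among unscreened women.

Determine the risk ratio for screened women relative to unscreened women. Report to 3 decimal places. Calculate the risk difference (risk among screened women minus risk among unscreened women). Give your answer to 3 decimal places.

RR = 0.698; RD = -0.081

RR = 0.1870 / 0.2680 = 0.698
risk difference = 0.1870 − 0.2680 = -0.081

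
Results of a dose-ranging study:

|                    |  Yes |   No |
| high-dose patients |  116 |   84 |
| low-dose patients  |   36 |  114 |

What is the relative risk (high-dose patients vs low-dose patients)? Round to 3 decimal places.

RR = 2.417

risk, high-dose patients = 116/200 = 0.5800
risk, low-dose patients = 36/150 = 0.2400
RR = 0.5800 / 0.2400 = 2.417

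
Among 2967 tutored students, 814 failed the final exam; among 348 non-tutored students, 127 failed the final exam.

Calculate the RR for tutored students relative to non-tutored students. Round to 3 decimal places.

0.752

risk, tutored students = 814/2967 = 0.2744
risk, non-tutored students = 127/348 = 0.3649
RR = 0.2744 / 0.3649 = 0.752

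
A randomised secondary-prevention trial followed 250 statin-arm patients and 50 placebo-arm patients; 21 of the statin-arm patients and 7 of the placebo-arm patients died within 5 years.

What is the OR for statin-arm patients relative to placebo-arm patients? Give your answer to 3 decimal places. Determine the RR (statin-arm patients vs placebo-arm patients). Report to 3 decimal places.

OR = 0.563; RR = 0.600

odds, statin-arm patients = 21/229 = 0.0917
odds, placebo-arm patients = 7/43 = 0.1628
OR = 0.0917 / 0.1628 = 0.563
risk, statin-arm patients = 21/250 = 0.0840
risk, placebo-arm patients = 7/50 = 0.1400
RR = 0.0840 / 0.1400 = 0.600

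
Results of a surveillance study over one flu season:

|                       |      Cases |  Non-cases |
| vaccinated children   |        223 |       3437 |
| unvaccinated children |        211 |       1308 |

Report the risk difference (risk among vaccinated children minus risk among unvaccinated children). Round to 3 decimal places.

risk, vaccinated children = 223/3660 = 0.0609
risk, unvaccinated children = 211/1519 = 0.1389
risk difference = 0.0609 − 0.1389 = -0.078

RD = -0.078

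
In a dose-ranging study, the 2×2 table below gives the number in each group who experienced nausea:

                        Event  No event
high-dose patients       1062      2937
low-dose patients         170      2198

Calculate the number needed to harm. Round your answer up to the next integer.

risk, high-dose patients = 1062/3999 = 0.265566
risk, low-dose patients = 170/2368 = 0.071791
absolute risk difference = 0.193776
1 / 0.193776 = 5.161 → round up → 6

6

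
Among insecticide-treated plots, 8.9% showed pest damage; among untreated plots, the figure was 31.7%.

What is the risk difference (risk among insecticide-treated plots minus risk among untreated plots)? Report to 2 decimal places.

risk difference = 0.0890 − 0.3170 = -0.23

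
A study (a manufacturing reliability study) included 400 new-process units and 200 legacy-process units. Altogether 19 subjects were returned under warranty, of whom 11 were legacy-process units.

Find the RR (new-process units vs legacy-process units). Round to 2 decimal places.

RR: 0.36

new-process units with the outcome: 19 − 11 = 8
new-process units without the outcome: 400 − 8 = 392
legacy-process units without the outcome: 200 − 11 = 189
risk, new-process units = 8/400 = 0.02000
risk, legacy-process units = 11/200 = 0.05500
RR = 0.02000 / 0.05500 = 0.36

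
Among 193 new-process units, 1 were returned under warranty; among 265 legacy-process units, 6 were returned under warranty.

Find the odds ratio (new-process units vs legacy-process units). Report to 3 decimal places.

OR = (1 × 259) / (192 × 6) = 259/1152 ≈ 0.225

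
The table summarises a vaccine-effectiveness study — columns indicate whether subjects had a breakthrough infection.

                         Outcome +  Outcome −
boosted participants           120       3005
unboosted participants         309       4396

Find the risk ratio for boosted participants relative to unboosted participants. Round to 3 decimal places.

risk, boosted participants = 120/3125 = 0.03840
risk, unboosted participants = 309/4705 = 0.06567
RR = 0.03840 / 0.06567 = 0.585

RR = 0.585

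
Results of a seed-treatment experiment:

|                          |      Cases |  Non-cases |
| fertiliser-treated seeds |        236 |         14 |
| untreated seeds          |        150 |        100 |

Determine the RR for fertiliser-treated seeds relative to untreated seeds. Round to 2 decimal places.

RR ≈ 1.57

risk, fertiliser-treated seeds = 236/250 = 0.9440
risk, untreated seeds = 150/250 = 0.6000
RR = 0.9440 / 0.6000 = 1.57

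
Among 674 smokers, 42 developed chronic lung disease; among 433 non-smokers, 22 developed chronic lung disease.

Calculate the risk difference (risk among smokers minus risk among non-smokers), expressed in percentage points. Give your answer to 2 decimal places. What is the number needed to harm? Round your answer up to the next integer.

RD = 1.15; NNH = 87

risk, smokers = 42/674 = 0.0623
risk, non-smokers = 22/433 = 0.0508
risk difference = 0.0623 − 0.0508 = 0.0115 → 1.15 percentage points
absolute risk difference = 0.011506
1 / 0.011506 = 86.911 → round up → 87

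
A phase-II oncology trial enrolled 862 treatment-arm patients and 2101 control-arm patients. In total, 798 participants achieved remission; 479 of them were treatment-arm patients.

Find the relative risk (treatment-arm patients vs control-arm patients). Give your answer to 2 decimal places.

treatment-arm patients without the outcome: 862 − 479 = 383
control-arm patients with the outcome: 798 − 479 = 319
control-arm patients without the outcome: 2101 − 319 = 1782
risk, treatment-arm patients = 479/862 = 0.5557
risk, control-arm patients = 319/2101 = 0.1518
RR = 0.5557 / 0.1518 = 3.66

RR ≈ 3.66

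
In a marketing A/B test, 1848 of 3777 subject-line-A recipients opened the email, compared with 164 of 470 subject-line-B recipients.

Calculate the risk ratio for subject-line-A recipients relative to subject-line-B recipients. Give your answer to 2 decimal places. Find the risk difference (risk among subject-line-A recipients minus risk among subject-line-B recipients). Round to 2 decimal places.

risk, subject-line-A recipients = 1848/3777 = 0.4893
risk, subject-line-B recipients = 164/470 = 0.3489
RR = 0.4893 / 0.3489 = 1.40
risk difference = 0.4893 − 0.3489 = 0.14

RR = 1.40; RD = 0.14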